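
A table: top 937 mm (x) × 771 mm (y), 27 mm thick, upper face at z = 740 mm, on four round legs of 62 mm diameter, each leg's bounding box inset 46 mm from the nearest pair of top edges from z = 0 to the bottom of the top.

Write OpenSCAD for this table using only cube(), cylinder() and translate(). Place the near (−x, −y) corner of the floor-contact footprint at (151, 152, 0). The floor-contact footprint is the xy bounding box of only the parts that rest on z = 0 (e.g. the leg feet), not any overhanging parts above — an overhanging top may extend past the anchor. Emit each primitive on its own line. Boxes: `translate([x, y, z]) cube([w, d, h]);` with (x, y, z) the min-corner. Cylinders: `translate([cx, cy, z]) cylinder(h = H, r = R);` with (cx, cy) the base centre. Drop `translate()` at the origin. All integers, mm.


translate([105, 106, 713]) cube([937, 771, 27]);
translate([182, 183, 0]) cylinder(h = 713, r = 31);
translate([965, 183, 0]) cylinder(h = 713, r = 31);
translate([182, 800, 0]) cylinder(h = 713, r = 31);
translate([965, 800, 0]) cylinder(h = 713, r = 31);


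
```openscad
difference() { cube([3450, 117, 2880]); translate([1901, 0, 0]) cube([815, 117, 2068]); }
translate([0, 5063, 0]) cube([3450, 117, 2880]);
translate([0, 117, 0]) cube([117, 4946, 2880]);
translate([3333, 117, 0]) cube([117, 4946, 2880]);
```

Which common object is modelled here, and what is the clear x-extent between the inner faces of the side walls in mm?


A single room. The interior width is 3216 mm.

Four walls enclosing a rectangle with a door in the front wall — a room. Outside width 3450 minus two 117 mm walls gives 3216 mm.


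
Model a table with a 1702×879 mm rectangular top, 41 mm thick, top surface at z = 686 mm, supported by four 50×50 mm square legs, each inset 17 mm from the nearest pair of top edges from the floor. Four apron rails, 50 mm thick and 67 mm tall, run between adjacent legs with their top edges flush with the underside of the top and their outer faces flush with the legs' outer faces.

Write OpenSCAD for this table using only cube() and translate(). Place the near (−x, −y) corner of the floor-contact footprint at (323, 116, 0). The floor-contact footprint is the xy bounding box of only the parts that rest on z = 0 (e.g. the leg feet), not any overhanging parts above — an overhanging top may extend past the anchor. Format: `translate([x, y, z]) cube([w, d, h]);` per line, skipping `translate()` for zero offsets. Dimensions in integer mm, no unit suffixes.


translate([306, 99, 645]) cube([1702, 879, 41]);
translate([323, 116, 0]) cube([50, 50, 645]);
translate([1941, 116, 0]) cube([50, 50, 645]);
translate([323, 911, 0]) cube([50, 50, 645]);
translate([1941, 911, 0]) cube([50, 50, 645]);
translate([373, 116, 578]) cube([1568, 50, 67]);
translate([373, 911, 578]) cube([1568, 50, 67]);
translate([323, 166, 578]) cube([50, 745, 67]);
translate([1941, 166, 578]) cube([50, 745, 67]);


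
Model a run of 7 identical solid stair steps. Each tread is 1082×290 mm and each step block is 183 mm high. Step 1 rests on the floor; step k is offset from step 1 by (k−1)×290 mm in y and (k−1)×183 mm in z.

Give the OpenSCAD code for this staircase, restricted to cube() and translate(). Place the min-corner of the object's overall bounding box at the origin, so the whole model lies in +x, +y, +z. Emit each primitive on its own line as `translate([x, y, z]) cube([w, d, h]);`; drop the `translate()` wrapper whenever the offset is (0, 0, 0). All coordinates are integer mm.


cube([1082, 290, 183]);
translate([0, 290, 183]) cube([1082, 290, 183]);
translate([0, 580, 366]) cube([1082, 290, 183]);
translate([0, 870, 549]) cube([1082, 290, 183]);
translate([0, 1160, 732]) cube([1082, 290, 183]);
translate([0, 1450, 915]) cube([1082, 290, 183]);
translate([0, 1740, 1098]) cube([1082, 290, 183]);


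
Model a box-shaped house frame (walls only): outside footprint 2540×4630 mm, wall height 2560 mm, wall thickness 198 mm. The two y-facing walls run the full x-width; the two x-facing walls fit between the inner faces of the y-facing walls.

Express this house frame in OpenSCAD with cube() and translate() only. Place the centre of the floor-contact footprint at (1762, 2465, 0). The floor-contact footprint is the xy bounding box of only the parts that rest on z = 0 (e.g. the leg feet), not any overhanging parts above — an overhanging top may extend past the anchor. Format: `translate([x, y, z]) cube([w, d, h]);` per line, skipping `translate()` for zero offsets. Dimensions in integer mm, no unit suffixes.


translate([492, 150, 0]) cube([2540, 198, 2560]);
translate([492, 4582, 0]) cube([2540, 198, 2560]);
translate([492, 348, 0]) cube([198, 4234, 2560]);
translate([2834, 348, 0]) cube([198, 4234, 2560]);


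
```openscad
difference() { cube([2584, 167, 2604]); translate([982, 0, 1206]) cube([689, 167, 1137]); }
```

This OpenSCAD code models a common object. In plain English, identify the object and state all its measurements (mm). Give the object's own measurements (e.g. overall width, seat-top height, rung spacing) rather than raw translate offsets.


A wall 2584 mm long (x), 167 mm thick (y), 2604 mm tall, with a rectangular window opening cut through it. The opening is 689 mm wide and 1137 mm tall; its sill is at z = 1206 mm and its near (−x) edge is 982 mm from the wall's −x end. The opening passes through the full wall thickness.


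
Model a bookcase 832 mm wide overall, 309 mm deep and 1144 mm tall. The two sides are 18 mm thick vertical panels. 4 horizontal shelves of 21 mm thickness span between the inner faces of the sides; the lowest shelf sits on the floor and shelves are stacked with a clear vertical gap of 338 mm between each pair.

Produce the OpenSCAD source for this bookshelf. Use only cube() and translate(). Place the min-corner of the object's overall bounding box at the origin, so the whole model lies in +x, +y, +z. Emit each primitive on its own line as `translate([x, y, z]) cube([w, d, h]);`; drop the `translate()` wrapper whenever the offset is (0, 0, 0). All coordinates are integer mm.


cube([18, 309, 1144]);
translate([814, 0, 0]) cube([18, 309, 1144]);
translate([18, 0, 0]) cube([796, 309, 21]);
translate([18, 0, 359]) cube([796, 309, 21]);
translate([18, 0, 718]) cube([796, 309, 21]);
translate([18, 0, 1077]) cube([796, 309, 21]);


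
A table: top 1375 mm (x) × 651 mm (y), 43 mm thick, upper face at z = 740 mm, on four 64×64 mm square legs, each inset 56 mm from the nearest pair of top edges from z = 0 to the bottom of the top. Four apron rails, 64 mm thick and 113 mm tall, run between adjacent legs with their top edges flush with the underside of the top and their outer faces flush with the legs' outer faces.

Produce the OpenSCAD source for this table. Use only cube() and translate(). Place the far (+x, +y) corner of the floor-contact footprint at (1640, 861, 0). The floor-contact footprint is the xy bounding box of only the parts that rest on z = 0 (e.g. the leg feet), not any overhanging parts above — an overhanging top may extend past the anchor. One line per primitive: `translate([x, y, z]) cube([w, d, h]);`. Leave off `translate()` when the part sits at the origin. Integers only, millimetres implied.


translate([321, 266, 697]) cube([1375, 651, 43]);
translate([377, 322, 0]) cube([64, 64, 697]);
translate([1576, 322, 0]) cube([64, 64, 697]);
translate([377, 797, 0]) cube([64, 64, 697]);
translate([1576, 797, 0]) cube([64, 64, 697]);
translate([441, 322, 584]) cube([1135, 64, 113]);
translate([441, 797, 584]) cube([1135, 64, 113]);
translate([377, 386, 584]) cube([64, 411, 113]);
translate([1576, 386, 584]) cube([64, 411, 113]);


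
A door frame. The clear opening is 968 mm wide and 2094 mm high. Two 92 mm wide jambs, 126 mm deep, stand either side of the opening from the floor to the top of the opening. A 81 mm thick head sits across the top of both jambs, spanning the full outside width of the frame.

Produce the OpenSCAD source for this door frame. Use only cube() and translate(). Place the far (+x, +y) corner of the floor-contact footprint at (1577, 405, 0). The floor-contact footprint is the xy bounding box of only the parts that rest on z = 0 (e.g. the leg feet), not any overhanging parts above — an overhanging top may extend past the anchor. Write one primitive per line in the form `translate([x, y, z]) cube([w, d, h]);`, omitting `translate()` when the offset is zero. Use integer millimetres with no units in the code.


translate([425, 279, 0]) cube([92, 126, 2094]);
translate([1485, 279, 0]) cube([92, 126, 2094]);
translate([425, 279, 2094]) cube([1152, 126, 81]);


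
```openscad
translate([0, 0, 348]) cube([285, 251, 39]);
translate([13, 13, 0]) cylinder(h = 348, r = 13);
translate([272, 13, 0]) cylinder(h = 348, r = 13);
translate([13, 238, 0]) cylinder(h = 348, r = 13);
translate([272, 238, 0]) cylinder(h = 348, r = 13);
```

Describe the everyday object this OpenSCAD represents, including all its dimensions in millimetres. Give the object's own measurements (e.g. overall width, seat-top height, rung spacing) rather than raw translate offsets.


A four-legged stool. The seat is a 285×251×39 mm slab whose top surface is at z = 387 mm; four round legs, each 26 mm in diameter, run from the floor (z = 0) to the underside of the seat, each leg's axis is inset half a diameter from the nearest pair of seat edges (so the leg's bounding box is flush with the corner).


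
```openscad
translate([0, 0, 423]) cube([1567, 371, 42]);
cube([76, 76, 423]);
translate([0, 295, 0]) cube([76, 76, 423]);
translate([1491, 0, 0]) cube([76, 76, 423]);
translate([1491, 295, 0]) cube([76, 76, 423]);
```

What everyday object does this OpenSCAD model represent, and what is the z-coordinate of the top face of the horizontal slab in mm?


A bench. The seat-top height is 465 mm.

A long slab on four corner posts — a bench. The slab sits at z = 423 with thickness 42, so the top is 423 + 42 = 465 mm.


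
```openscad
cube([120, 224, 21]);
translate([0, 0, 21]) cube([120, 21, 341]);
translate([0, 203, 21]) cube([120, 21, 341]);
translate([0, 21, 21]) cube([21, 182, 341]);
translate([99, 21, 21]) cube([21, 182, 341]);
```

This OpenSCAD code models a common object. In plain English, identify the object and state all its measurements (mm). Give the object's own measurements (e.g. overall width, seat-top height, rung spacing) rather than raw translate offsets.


An open-topped rectangular box: outside dimensions 120×224×362 mm, with a uniform wall and base thickness of 21 mm. The base is a full 120×224 slab on the floor; four walls sit on top of the base. The front and back walls (the −y and +y sides) span the full width; the two side walls fit between them.


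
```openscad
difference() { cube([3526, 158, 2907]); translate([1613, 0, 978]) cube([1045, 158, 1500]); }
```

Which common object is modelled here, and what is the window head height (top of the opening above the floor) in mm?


A wall with a window opening. The window head height is 2478 mm.

A wall with a rectangular opening subtracted — a window. Sill at z = 978, opening 1500 mm tall, so the head is at 978 + 1500 = 2478 mm.


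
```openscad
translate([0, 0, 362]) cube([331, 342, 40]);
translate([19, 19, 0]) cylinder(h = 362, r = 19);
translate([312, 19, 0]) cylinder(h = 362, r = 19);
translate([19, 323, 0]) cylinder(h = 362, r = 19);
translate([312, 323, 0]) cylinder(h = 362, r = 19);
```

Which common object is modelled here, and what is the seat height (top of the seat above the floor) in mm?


A stool. The seat height is 402 mm.

A 331×342×40 slab at z = 362 on four corner cylinders — a stool. The seat top is 362 + 40 = 402 mm.


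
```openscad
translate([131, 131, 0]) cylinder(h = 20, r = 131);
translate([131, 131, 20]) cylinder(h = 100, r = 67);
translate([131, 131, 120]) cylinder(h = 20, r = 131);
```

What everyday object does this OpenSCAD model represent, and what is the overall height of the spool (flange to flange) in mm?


A spool. The overall height is 140 mm.

Three coaxial cylinders, large–small–large — a spool. Two 20 mm flanges and a 100 mm core give 20 + 100 + 20 = 140 mm.


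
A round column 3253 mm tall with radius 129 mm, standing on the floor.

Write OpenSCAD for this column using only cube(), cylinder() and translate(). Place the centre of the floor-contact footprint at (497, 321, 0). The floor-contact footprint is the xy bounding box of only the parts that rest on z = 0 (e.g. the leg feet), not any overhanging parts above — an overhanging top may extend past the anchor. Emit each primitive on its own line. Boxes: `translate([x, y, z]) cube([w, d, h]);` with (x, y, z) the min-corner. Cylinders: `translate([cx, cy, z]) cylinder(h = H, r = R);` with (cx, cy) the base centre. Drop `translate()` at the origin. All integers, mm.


translate([497, 321, 0]) cylinder(h = 3253, r = 129);


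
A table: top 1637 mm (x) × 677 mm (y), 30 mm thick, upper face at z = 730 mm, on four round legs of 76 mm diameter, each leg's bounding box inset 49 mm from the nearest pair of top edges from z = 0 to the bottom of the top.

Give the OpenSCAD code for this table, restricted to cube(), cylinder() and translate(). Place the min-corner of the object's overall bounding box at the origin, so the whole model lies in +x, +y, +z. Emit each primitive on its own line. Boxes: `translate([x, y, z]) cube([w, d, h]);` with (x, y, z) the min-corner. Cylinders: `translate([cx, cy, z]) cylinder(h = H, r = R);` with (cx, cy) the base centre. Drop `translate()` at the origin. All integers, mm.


translate([0, 0, 700]) cube([1637, 677, 30]);
translate([87, 87, 0]) cylinder(h = 700, r = 38);
translate([1550, 87, 0]) cylinder(h = 700, r = 38);
translate([87, 590, 0]) cylinder(h = 700, r = 38);
translate([1550, 590, 0]) cylinder(h = 700, r = 38);


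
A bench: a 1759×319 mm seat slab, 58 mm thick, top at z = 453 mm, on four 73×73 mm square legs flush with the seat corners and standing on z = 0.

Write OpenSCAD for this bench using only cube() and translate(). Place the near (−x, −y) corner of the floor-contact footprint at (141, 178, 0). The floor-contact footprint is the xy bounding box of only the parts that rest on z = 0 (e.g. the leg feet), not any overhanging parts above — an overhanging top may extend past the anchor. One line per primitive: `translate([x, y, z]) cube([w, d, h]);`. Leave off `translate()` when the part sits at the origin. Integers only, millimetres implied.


translate([141, 178, 395]) cube([1759, 319, 58]);
translate([141, 178, 0]) cube([73, 73, 395]);
translate([141, 424, 0]) cube([73, 73, 395]);
translate([1827, 178, 0]) cube([73, 73, 395]);
translate([1827, 424, 0]) cube([73, 73, 395]);


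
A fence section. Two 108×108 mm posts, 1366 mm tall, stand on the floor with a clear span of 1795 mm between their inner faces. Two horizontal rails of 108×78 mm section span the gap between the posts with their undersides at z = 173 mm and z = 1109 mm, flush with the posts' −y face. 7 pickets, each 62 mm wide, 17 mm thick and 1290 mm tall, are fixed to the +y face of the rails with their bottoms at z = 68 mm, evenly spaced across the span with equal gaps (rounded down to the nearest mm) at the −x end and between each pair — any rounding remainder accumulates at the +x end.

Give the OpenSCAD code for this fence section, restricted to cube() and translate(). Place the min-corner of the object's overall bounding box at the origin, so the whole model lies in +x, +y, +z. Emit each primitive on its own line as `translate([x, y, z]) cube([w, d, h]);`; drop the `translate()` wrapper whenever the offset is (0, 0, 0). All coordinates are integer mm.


cube([108, 108, 1366]);
translate([1903, 0, 0]) cube([108, 108, 1366]);
translate([108, 0, 173]) cube([1795, 108, 78]);
translate([108, 0, 1109]) cube([1795, 108, 78]);
translate([278, 108, 68]) cube([62, 17, 1290]);
translate([510, 108, 68]) cube([62, 17, 1290]);
translate([742, 108, 68]) cube([62, 17, 1290]);
translate([974, 108, 68]) cube([62, 17, 1290]);
translate([1206, 108, 68]) cube([62, 17, 1290]);
translate([1438, 108, 68]) cube([62, 17, 1290]);
translate([1670, 108, 68]) cube([62, 17, 1290]);


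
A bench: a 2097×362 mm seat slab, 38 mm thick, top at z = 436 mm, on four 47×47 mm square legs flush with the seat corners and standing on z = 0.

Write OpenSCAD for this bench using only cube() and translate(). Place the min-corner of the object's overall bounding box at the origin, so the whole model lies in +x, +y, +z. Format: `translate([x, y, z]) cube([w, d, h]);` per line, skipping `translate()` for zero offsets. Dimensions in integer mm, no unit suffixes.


translate([0, 0, 398]) cube([2097, 362, 38]);
cube([47, 47, 398]);
translate([0, 315, 0]) cube([47, 47, 398]);
translate([2050, 0, 0]) cube([47, 47, 398]);
translate([2050, 315, 0]) cube([47, 47, 398]);


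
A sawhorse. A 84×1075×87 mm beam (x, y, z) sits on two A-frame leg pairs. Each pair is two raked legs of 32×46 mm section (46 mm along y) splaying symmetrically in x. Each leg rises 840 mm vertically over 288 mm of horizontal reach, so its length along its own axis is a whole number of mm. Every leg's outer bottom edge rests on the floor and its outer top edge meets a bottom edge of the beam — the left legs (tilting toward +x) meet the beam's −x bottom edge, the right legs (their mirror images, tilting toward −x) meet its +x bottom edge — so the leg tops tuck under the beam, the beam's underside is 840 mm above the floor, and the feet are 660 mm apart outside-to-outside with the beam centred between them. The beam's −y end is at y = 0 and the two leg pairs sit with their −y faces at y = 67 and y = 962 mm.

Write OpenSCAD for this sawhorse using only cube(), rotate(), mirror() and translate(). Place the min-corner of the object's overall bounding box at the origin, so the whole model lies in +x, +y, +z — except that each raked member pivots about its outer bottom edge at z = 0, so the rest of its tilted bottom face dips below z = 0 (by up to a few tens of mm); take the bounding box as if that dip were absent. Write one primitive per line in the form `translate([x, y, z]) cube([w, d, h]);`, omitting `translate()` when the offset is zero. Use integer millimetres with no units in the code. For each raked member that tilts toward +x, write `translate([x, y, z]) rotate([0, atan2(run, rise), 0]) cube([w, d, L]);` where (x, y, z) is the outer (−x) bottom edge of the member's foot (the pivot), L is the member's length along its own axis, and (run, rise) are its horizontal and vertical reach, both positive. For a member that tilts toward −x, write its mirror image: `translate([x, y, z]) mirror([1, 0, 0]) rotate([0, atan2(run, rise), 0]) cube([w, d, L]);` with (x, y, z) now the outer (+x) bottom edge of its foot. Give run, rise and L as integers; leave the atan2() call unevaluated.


translate([288, 0, 840]) cube([84, 1075, 87]);
translate([0, 67, 0]) rotate([0, atan2(288, 840), 0]) cube([32, 46, 888]);
translate([660, 67, 0]) mirror([1, 0, 0]) rotate([0, atan2(288, 840), 0]) cube([32, 46, 888]);
translate([0, 962, 0]) rotate([0, atan2(288, 840), 0]) cube([32, 46, 888]);
translate([660, 962, 0]) mirror([1, 0, 0]) rotate([0, atan2(288, 840), 0]) cube([32, 46, 888]);


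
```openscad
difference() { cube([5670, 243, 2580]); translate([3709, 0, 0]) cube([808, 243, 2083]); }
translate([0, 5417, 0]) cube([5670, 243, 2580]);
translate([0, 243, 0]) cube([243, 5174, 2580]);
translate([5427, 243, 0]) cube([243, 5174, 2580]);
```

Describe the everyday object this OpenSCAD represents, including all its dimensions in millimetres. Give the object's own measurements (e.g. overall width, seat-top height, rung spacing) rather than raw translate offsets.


A single room: four walls, each 2580 mm tall and 243 mm thick, enclosing an outside footprint 5670×5660 mm (x × y), no floor or roof. The front and back walls (−y and +y sides) run the full x-width; the side walls fit between their inner faces. A door opening 808 mm wide and 2083 mm tall is cut through the front wall from the floor up, its −x edge 3709 mm from the wall's −x end.


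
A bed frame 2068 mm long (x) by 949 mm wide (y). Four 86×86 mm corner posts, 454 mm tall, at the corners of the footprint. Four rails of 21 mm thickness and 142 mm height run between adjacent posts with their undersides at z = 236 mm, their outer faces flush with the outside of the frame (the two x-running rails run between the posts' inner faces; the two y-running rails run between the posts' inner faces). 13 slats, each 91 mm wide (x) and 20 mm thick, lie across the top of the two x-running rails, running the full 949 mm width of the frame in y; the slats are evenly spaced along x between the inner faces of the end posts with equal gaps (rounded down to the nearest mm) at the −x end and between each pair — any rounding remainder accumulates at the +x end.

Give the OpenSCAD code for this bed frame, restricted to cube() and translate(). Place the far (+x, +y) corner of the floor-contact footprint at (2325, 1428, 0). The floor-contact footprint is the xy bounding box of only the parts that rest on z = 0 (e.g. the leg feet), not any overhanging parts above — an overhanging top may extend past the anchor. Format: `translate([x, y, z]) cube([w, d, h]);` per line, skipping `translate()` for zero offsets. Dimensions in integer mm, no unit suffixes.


// slat z = rail_z + rail_h = 236 + 142 = 378
// slat gap = ⌊(1896 − 13·91) / 14⌋ = 50
translate([257, 479, 0]) cube([86, 86, 454]);
translate([257, 1342, 0]) cube([86, 86, 454]);
translate([2239, 479, 0]) cube([86, 86, 454]);
translate([2239, 1342, 0]) cube([86, 86, 454]);
translate([343, 479, 236]) cube([1896, 21, 142]);
translate([343, 1407, 236]) cube([1896, 21, 142]);
translate([257, 565, 236]) cube([21, 777, 142]);
translate([2304, 565, 236]) cube([21, 777, 142]);
translate([393, 479, 378]) cube([91, 949, 20]);
translate([534, 479, 378]) cube([91, 949, 20]);
translate([675, 479, 378]) cube([91, 949, 20]);
translate([816, 479, 378]) cube([91, 949, 20]);
translate([957, 479, 378]) cube([91, 949, 20]);
translate([1098, 479, 378]) cube([91, 949, 20]);
translate([1239, 479, 378]) cube([91, 949, 20]);
translate([1380, 479, 378]) cube([91, 949, 20]);
translate([1521, 479, 378]) cube([91, 949, 20]);
translate([1662, 479, 378]) cube([91, 949, 20]);
translate([1803, 479, 378]) cube([91, 949, 20]);
translate([1944, 479, 378]) cube([91, 949, 20]);
translate([2085, 479, 378]) cube([91, 949, 20]);


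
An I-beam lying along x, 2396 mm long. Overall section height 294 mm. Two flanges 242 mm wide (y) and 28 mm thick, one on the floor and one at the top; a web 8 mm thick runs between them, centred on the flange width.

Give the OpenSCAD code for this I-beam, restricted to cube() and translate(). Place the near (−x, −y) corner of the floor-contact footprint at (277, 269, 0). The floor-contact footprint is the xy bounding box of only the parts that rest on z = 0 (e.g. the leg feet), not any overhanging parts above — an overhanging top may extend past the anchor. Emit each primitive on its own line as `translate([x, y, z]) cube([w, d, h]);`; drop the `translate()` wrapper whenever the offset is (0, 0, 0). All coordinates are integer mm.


translate([277, 269, 0]) cube([2396, 242, 28]);
translate([277, 386, 28]) cube([2396, 8, 238]);
translate([277, 269, 266]) cube([2396, 242, 28]);


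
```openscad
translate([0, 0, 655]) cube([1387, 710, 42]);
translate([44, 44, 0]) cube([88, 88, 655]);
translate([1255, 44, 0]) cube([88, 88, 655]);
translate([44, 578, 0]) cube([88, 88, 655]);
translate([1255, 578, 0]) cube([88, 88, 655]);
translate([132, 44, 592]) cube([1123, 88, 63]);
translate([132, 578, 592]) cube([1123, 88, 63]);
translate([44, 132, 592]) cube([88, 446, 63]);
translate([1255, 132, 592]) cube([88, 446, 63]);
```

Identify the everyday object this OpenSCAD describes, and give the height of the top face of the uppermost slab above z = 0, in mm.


A table. The table height is 697 mm.

A 1387×710×42 slab sits at z = 655 on four 88 mm square posts — a table. The top surface is at 655 + 42 = 697 mm.


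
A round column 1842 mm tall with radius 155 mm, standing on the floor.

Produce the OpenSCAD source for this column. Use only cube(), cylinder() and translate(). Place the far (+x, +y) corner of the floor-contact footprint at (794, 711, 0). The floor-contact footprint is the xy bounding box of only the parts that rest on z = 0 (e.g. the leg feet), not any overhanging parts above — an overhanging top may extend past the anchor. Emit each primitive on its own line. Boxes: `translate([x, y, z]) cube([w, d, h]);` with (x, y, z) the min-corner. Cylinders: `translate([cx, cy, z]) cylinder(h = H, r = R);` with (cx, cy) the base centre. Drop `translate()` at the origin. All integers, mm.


translate([639, 556, 0]) cylinder(h = 1842, r = 155);


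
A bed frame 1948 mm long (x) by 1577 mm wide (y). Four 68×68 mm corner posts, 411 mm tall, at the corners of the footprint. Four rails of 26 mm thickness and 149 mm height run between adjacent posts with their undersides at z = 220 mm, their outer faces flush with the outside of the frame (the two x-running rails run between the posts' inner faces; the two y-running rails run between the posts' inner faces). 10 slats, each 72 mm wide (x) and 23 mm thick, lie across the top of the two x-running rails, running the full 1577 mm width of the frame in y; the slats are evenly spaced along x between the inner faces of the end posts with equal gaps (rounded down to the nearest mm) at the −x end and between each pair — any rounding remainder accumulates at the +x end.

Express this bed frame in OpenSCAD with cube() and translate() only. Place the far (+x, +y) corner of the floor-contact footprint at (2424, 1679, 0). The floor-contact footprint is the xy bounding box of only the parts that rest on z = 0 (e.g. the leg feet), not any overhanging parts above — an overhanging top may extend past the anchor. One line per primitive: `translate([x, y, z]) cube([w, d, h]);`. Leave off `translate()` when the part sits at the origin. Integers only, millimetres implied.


// slat z = rail_z + rail_h = 220 + 149 = 369
// slat gap = ⌊(1812 − 10·72) / 11⌋ = 99
translate([476, 102, 0]) cube([68, 68, 411]);
translate([476, 1611, 0]) cube([68, 68, 411]);
translate([2356, 102, 0]) cube([68, 68, 411]);
translate([2356, 1611, 0]) cube([68, 68, 411]);
translate([544, 102, 220]) cube([1812, 26, 149]);
translate([544, 1653, 220]) cube([1812, 26, 149]);
translate([476, 170, 220]) cube([26, 1441, 149]);
translate([2398, 170, 220]) cube([26, 1441, 149]);
translate([643, 102, 369]) cube([72, 1577, 23]);
translate([814, 102, 369]) cube([72, 1577, 23]);
translate([985, 102, 369]) cube([72, 1577, 23]);
translate([1156, 102, 369]) cube([72, 1577, 23]);
translate([1327, 102, 369]) cube([72, 1577, 23]);
translate([1498, 102, 369]) cube([72, 1577, 23]);
translate([1669, 102, 369]) cube([72, 1577, 23]);
translate([1840, 102, 369]) cube([72, 1577, 23]);
translate([2011, 102, 369]) cube([72, 1577, 23]);
translate([2182, 102, 369]) cube([72, 1577, 23]);


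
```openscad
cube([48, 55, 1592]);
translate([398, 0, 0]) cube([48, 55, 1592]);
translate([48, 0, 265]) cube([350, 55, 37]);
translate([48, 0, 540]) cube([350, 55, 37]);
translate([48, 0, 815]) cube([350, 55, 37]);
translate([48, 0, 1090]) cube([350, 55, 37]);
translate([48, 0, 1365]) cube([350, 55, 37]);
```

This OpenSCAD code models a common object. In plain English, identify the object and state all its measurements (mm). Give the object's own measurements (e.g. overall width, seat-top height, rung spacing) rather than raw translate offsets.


A straight ladder. Two 48×55 mm vertical rails, 1592 mm tall, stand 446 mm apart (outside-to-outside) with their front faces coplanar on the −y side. 5 rungs, each 55 mm deep and 37 mm tall, span between the inner faces of the rails, front faces flush with the rails. The lowest rung's underside is at z = 265 mm and rungs are spaced 275 mm apart (underside to underside).


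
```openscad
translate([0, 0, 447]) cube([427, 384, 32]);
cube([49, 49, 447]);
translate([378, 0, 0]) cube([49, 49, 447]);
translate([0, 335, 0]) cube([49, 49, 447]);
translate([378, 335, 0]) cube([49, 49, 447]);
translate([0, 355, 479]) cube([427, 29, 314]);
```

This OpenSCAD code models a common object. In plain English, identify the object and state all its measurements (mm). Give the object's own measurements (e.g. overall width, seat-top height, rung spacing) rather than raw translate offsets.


A chair. The seat is a 427×384×32 mm slab with its top at z = 479 mm, on four 49×49 mm corner legs (flush with the seat edges, standing on z = 0). A flat backrest 29 mm thick, 314 mm tall, spans the full seat width and rises from the seat top along its +y edge, rear face flush with the rear of the seat.


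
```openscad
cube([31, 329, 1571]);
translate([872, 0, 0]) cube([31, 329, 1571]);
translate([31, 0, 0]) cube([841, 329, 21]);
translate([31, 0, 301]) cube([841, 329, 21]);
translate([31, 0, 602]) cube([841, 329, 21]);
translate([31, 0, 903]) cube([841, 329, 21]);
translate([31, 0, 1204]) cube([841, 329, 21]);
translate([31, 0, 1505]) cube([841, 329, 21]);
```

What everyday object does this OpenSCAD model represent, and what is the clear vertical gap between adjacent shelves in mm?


A bookshelf. The clear shelf gap is 280 mm.

Two tall side panels with 6 horizontal boards between them — a bookshelf. The first two shelf undersides are at z = 0 and z = 301; with shelf thickness 21, the clear gap is 301 − 0 − 21 = 280 mm.


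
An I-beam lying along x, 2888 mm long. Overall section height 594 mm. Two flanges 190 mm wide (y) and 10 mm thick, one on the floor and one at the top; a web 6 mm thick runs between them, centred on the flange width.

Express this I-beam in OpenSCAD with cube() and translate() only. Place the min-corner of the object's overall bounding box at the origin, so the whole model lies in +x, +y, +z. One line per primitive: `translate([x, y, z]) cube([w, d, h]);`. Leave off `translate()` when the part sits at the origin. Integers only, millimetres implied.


cube([2888, 190, 10]);
translate([0, 92, 10]) cube([2888, 6, 574]);
translate([0, 0, 584]) cube([2888, 190, 10]);


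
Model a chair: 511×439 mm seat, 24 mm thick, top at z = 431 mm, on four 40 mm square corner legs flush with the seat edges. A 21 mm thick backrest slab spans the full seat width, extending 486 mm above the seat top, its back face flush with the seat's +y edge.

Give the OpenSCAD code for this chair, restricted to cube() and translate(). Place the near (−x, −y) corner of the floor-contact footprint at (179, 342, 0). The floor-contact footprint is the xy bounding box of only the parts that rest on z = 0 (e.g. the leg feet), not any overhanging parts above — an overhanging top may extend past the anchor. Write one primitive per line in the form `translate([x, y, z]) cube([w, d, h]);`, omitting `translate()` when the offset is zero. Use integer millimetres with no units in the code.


translate([179, 342, 407]) cube([511, 439, 24]);
translate([179, 342, 0]) cube([40, 40, 407]);
translate([650, 342, 0]) cube([40, 40, 407]);
translate([179, 741, 0]) cube([40, 40, 407]);
translate([650, 741, 0]) cube([40, 40, 407]);
translate([179, 760, 431]) cube([511, 21, 486]);


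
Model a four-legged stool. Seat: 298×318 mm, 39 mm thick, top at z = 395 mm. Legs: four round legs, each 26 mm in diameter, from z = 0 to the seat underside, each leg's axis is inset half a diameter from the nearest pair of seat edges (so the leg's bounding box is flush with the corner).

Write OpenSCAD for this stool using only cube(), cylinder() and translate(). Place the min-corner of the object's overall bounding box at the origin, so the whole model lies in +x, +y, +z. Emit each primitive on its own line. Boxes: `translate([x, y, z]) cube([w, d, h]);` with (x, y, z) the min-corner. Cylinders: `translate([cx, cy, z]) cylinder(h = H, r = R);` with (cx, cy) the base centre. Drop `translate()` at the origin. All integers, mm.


translate([0, 0, 356]) cube([298, 318, 39]);
translate([13, 13, 0]) cylinder(h = 356, r = 13);
translate([285, 13, 0]) cylinder(h = 356, r = 13);
translate([13, 305, 0]) cylinder(h = 356, r = 13);
translate([285, 305, 0]) cylinder(h = 356, r = 13);


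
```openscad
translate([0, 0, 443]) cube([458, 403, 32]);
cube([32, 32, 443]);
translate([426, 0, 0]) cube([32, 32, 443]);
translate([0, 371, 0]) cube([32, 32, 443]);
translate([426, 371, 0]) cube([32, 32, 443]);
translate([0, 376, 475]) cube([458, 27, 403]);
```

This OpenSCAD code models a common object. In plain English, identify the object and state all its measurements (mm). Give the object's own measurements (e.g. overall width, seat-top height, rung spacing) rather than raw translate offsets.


A chair. The seat is a 458×403×32 mm slab with its top at z = 475 mm, on four 32×32 mm corner legs (flush with the seat edges, standing on z = 0). A flat backrest 27 mm thick, 403 mm tall, spans the full seat width and rises from the seat top along its +y edge, rear face flush with the rear of the seat.


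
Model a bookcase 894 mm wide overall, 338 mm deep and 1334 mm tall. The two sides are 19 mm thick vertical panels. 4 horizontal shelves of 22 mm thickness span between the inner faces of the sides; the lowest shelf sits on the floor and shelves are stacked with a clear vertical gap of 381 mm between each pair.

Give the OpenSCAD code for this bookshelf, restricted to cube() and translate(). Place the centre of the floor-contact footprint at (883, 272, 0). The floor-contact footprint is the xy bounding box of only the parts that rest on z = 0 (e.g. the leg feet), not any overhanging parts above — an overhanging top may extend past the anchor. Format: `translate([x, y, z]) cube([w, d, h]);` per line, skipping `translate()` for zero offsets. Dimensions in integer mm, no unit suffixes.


translate([436, 103, 0]) cube([19, 338, 1334]);
translate([1311, 103, 0]) cube([19, 338, 1334]);
translate([455, 103, 0]) cube([856, 338, 22]);
translate([455, 103, 403]) cube([856, 338, 22]);
translate([455, 103, 806]) cube([856, 338, 22]);
translate([455, 103, 1209]) cube([856, 338, 22]);


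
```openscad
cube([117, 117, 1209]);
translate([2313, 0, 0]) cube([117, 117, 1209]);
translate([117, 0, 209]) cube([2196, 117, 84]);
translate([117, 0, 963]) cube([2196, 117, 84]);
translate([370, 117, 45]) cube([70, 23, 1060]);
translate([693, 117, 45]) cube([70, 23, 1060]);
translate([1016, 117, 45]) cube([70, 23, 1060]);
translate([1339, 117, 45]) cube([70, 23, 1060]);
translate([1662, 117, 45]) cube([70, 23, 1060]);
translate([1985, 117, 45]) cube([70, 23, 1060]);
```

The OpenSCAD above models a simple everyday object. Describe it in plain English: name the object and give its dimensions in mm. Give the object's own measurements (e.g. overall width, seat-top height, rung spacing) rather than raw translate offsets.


A fence section. Two 117×117 mm posts, 1209 mm tall, stand on the floor with a clear span of 2196 mm between their inner faces. Two horizontal rails of 117×84 mm section span the gap between the posts with their undersides at z = 209 mm and z = 963 mm, flush with the posts' −y face. 6 pickets, each 70 mm wide, 23 mm thick and 1060 mm tall, are fixed to the +y face of the rails with their bottoms at z = 45 mm, spaced across the span with a 253 mm gap after the −x post and between neighbouring pickets, with 258 mm left before the +x post.


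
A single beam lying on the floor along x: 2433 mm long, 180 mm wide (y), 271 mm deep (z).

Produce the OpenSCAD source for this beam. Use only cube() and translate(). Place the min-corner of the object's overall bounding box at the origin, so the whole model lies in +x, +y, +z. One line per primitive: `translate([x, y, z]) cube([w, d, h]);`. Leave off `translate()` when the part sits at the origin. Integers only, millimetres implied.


cube([2433, 180, 271]);


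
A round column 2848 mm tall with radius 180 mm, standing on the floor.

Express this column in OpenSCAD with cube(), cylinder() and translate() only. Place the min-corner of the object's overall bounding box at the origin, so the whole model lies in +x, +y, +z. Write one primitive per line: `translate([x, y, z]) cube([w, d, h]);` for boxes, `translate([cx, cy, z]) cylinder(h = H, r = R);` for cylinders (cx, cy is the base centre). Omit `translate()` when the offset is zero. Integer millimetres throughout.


translate([180, 180, 0]) cylinder(h = 2848, r = 180);


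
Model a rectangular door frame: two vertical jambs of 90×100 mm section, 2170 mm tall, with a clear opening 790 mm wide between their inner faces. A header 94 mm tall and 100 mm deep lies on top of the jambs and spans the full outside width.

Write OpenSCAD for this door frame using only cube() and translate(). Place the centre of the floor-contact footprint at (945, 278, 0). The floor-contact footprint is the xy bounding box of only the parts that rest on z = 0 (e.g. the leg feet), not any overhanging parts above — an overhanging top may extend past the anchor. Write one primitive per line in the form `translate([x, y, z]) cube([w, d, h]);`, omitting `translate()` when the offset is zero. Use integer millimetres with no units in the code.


translate([460, 228, 0]) cube([90, 100, 2170]);
translate([1340, 228, 0]) cube([90, 100, 2170]);
translate([460, 228, 2170]) cube([970, 100, 94]);


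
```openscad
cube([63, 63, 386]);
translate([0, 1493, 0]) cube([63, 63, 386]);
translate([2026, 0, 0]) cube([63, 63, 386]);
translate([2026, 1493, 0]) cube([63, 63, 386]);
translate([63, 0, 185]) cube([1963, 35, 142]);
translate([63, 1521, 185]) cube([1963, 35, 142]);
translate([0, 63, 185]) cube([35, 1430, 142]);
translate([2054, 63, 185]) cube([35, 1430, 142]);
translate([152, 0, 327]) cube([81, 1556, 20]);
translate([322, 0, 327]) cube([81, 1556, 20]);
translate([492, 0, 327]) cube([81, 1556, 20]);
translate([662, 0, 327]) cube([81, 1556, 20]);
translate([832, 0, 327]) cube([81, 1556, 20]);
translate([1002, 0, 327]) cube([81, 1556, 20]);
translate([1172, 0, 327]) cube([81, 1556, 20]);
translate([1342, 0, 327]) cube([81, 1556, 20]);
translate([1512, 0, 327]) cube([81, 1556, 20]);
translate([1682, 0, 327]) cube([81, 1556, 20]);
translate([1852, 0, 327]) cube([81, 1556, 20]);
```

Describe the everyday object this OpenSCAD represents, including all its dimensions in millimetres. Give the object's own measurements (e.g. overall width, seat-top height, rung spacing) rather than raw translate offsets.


A bed frame 2089 mm long (x) by 1556 mm wide (y). Four 63×63 mm corner posts, 386 mm tall, at the corners of the footprint. Four rails of 35 mm thickness and 142 mm height run between adjacent posts with their undersides at z = 185 mm, their outer faces flush with the outside of the frame (the two x-running rails run between the posts' inner faces; the two y-running rails run between the posts' inner faces). 11 slats, each 81 mm wide (x) and 20 mm thick, lie across the top of the two x-running rails, running the full 1556 mm width of the frame in y; along x they sit between the end posts with a 89 mm gap after the −x posts and between neighbouring slats, leaving 93 mm before the +x posts.


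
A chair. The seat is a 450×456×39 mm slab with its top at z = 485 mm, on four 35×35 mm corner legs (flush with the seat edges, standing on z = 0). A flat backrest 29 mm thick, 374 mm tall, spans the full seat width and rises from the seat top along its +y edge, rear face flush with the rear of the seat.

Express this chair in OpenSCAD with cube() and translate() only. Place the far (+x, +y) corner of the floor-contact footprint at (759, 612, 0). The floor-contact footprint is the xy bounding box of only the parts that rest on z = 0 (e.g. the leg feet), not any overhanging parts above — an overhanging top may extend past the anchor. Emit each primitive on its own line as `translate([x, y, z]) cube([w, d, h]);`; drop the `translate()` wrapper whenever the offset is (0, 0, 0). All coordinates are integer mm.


translate([309, 156, 446]) cube([450, 456, 39]);
translate([309, 156, 0]) cube([35, 35, 446]);
translate([724, 156, 0]) cube([35, 35, 446]);
translate([309, 577, 0]) cube([35, 35, 446]);
translate([724, 577, 0]) cube([35, 35, 446]);
translate([309, 583, 485]) cube([450, 29, 374]);
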